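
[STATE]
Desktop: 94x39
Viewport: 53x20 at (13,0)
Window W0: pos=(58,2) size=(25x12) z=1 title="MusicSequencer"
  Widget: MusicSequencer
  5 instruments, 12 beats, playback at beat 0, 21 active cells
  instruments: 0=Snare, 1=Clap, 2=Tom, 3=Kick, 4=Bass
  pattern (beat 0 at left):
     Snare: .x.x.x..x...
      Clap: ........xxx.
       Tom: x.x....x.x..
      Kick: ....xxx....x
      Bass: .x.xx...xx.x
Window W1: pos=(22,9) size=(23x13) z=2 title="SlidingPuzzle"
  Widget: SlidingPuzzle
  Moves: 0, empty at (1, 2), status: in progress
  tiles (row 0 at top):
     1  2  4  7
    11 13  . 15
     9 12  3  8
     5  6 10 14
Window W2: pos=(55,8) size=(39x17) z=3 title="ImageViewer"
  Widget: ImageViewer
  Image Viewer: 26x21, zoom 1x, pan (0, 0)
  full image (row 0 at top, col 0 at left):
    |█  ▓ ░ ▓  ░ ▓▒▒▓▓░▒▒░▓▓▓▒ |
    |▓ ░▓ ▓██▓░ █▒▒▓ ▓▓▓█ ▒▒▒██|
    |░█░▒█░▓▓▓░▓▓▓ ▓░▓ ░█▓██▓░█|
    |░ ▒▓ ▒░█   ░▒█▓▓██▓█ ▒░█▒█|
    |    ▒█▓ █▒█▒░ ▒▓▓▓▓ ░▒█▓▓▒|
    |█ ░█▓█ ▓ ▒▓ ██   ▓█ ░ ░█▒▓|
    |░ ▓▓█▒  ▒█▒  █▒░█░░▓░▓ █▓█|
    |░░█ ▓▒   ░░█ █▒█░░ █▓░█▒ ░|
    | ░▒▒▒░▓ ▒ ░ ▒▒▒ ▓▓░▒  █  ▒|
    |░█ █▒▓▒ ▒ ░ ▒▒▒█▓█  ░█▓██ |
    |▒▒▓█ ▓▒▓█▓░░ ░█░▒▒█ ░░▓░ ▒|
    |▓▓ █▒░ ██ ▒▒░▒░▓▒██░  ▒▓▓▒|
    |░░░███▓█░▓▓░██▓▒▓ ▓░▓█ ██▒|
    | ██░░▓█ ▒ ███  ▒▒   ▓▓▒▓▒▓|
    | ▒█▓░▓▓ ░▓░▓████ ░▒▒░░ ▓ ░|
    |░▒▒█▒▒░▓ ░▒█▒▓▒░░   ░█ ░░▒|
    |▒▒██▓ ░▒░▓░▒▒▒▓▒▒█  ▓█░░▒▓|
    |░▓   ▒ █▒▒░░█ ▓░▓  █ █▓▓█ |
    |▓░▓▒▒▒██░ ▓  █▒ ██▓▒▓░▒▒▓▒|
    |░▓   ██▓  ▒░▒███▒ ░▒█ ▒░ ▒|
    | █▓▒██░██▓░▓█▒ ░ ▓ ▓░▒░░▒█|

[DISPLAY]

                                                     
                                                     
                                             ┏━━━━━━━
                                             ┃ MusicS
                                             ┠───────
                                             ┃      ▼
                                             ┃ Snare·
                                             ┃  Clap·
                                          ┏━━━━━━━━━━
         ┏━━━━━━━━━━━━━━━━━━━━━┓          ┃ ImageView
         ┃ SlidingPuzzle       ┃          ┠──────────
         ┠─────────────────────┨          ┃█  ▓ ░ ▓  
         ┃┌────┬────┬────┬────┐┃          ┃▓ ░▓ ▓██▓░
         ┃│  1 │  2 │  4 │  7 │┃          ┃░█░▒█░▓▓▓░
         ┃├────┼────┼────┼────┤┃          ┃░ ▒▓ ▒░█  
         ┃│ 11 │ 13 │    │ 15 │┃          ┃    ▒█▓ █▒
         ┃├────┼────┼────┼────┤┃          ┃█ ░█▓█ ▓ ▒
         ┃│  9 │ 12 │  3 │  8 │┃          ┃░ ▓▓█▒  ▒█
         ┃├────┼────┼────┼────┤┃          ┃░░█ ▓▒   ░
         ┃│  5 │  6 │ 10 │ 14 │┃          ┃ ░▒▒▒░▓ ▒ 


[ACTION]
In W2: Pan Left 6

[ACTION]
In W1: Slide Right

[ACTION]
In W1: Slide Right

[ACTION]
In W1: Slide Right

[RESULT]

                                                     
                                                     
                                             ┏━━━━━━━
                                             ┃ MusicS
                                             ┠───────
                                             ┃      ▼
                                             ┃ Snare·
                                             ┃  Clap·
                                          ┏━━━━━━━━━━
         ┏━━━━━━━━━━━━━━━━━━━━━┓          ┃ ImageView
         ┃ SlidingPuzzle       ┃          ┠──────────
         ┠─────────────────────┨          ┃█  ▓ ░ ▓  
         ┃┌────┬────┬────┬────┐┃          ┃▓ ░▓ ▓██▓░
         ┃│  1 │  2 │  4 │  7 │┃          ┃░█░▒█░▓▓▓░
         ┃├────┼────┼────┼────┤┃          ┃░ ▒▓ ▒░█  
         ┃│    │ 11 │ 13 │ 15 │┃          ┃    ▒█▓ █▒
         ┃├────┼────┼────┼────┤┃          ┃█ ░█▓█ ▓ ▒
         ┃│  9 │ 12 │  3 │  8 │┃          ┃░ ▓▓█▒  ▒█
         ┃├────┼────┼────┼────┤┃          ┃░░█ ▓▒   ░
         ┃│  5 │  6 │ 10 │ 14 │┃          ┃ ░▒▒▒░▓ ▒ 


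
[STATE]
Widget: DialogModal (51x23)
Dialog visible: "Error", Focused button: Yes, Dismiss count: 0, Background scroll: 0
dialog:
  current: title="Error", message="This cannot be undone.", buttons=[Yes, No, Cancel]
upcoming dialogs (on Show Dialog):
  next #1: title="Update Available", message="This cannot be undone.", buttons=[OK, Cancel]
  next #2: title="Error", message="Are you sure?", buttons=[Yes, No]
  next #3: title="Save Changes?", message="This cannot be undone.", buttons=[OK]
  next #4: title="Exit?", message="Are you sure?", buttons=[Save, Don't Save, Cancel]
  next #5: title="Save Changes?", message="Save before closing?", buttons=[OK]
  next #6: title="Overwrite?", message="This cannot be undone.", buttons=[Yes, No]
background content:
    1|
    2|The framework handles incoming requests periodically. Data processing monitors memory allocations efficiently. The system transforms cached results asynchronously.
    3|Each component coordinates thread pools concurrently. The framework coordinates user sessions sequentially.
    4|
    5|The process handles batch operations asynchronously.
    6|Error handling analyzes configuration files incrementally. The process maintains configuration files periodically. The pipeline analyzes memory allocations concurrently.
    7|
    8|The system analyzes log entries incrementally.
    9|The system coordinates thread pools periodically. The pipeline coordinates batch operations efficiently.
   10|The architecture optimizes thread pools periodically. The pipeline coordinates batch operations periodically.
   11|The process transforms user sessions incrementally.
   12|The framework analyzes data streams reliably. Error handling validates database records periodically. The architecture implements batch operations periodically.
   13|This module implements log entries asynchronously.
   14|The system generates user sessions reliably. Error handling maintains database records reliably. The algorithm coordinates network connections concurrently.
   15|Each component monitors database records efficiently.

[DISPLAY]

                                                   
The framework handles incoming requests periodicall
Each component coordinates thread pools concurrentl
                                                   
The process handles batch operations asynchronously
Error handling analyzes configuration files increme
                                                   
The system analyzes log entries incrementally.     
The system coordinates thread pools periodically. T
The architec┌────────────────────────┐s periodicall
The process │         Error          │ncrementally.
The framewor│ This cannot be undone. │liably. Error
This module │  [Yes]  No   Cancel    │nchronously. 
The system g└────────────────────────┘iably. Error 
Each component monitors database records efficientl
                                                   
                                                   
                                                   
                                                   
                                                   
                                                   
                                                   
                                                   


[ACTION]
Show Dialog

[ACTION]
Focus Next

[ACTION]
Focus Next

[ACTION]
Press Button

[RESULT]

                                                   
The framework handles incoming requests periodicall
Each component coordinates thread pools concurrentl
                                                   
The process handles batch operations asynchronously
Error handling analyzes configuration files increme
                                                   
The system analyzes log entries incrementally.     
The system coordinates thread pools periodically. T
The architecture optimizes thread pools periodicall
The process transforms user sessions incrementally.
The framework analyzes data streams reliably. Error
This module implements log entries asynchronously. 
The system generates user sessions reliably. Error 
Each component monitors database records efficientl
                                                   
                                                   
                                                   
                                                   
                                                   
                                                   
                                                   
                                                   


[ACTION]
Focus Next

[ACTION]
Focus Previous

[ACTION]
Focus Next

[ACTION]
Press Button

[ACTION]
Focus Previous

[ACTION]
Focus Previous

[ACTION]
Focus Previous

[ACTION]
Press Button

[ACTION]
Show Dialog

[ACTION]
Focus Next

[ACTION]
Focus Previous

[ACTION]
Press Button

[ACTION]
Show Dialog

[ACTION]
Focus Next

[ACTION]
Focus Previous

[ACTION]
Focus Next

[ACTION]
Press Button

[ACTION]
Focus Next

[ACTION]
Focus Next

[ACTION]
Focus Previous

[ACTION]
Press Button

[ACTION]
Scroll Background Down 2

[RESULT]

Each component coordinates thread pools concurrentl
                                                   
The process handles batch operations asynchronously
Error handling analyzes configuration files increme
                                                   
The system analyzes log entries incrementally.     
The system coordinates thread pools periodically. T
The architecture optimizes thread pools periodicall
The process transforms user sessions incrementally.
The framework analyzes data streams reliably. Error
This module implements log entries asynchronously. 
The system generates user sessions reliably. Error 
Each component monitors database records efficientl
                                                   
                                                   
                                                   
                                                   
                                                   
                                                   
                                                   
                                                   
                                                   
                                                   


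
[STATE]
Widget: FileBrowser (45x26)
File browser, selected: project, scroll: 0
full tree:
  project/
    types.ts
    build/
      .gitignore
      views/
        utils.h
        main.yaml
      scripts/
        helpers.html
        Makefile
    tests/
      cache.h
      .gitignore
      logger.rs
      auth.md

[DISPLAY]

> [-] project/                               
    types.ts                                 
    [+] build/                               
    [+] tests/                               
                                             
                                             
                                             
                                             
                                             
                                             
                                             
                                             
                                             
                                             
                                             
                                             
                                             
                                             
                                             
                                             
                                             
                                             
                                             
                                             
                                             
                                             


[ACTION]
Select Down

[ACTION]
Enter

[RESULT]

  [-] project/                               
  > types.ts                                 
    [+] build/                               
    [+] tests/                               
                                             
                                             
                                             
                                             
                                             
                                             
                                             
                                             
                                             
                                             
                                             
                                             
                                             
                                             
                                             
                                             
                                             
                                             
                                             
                                             
                                             
                                             


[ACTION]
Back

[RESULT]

> [+] project/                               
                                             
                                             
                                             
                                             
                                             
                                             
                                             
                                             
                                             
                                             
                                             
                                             
                                             
                                             
                                             
                                             
                                             
                                             
                                             
                                             
                                             
                                             
                                             
                                             
                                             


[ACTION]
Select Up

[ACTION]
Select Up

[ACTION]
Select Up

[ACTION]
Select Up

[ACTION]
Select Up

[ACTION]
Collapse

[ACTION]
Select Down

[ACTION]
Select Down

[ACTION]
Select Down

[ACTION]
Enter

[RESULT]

> [-] project/                               
    types.ts                                 
    [+] build/                               
    [+] tests/                               
                                             
                                             
                                             
                                             
                                             
                                             
                                             
                                             
                                             
                                             
                                             
                                             
                                             
                                             
                                             
                                             
                                             
                                             
                                             
                                             
                                             
                                             


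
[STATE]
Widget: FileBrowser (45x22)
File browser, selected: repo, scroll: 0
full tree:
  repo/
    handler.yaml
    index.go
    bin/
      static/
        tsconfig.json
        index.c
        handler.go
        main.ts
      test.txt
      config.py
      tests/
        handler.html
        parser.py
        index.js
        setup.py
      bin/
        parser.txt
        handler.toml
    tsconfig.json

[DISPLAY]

> [-] repo/                                  
    handler.yaml                             
    index.go                                 
    [+] bin/                                 
    tsconfig.json                            
                                             
                                             
                                             
                                             
                                             
                                             
                                             
                                             
                                             
                                             
                                             
                                             
                                             
                                             
                                             
                                             
                                             


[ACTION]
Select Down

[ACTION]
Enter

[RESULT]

  [-] repo/                                  
  > handler.yaml                             
    index.go                                 
    [+] bin/                                 
    tsconfig.json                            
                                             
                                             
                                             
                                             
                                             
                                             
                                             
                                             
                                             
                                             
                                             
                                             
                                             
                                             
                                             
                                             
                                             


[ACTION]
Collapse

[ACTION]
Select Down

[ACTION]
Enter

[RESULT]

  [-] repo/                                  
    handler.yaml                             
  > index.go                                 
    [+] bin/                                 
    tsconfig.json                            
                                             
                                             
                                             
                                             
                                             
                                             
                                             
                                             
                                             
                                             
                                             
                                             
                                             
                                             
                                             
                                             
                                             


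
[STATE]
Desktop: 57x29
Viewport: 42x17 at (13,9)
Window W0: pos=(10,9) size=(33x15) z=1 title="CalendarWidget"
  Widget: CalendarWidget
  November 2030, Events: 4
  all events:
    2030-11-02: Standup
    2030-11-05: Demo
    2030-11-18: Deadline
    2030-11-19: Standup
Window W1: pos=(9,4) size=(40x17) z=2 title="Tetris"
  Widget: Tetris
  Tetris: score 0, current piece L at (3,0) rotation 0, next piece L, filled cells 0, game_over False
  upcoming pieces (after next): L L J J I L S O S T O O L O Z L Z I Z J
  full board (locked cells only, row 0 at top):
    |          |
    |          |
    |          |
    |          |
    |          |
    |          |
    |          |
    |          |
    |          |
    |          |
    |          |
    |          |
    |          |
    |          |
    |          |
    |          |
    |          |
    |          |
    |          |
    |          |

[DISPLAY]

       │▒▒▒                        ┃      
       │                           ┃      
       │                           ┃      
       │                           ┃      
       │Score:                     ┃      
       │0                          ┃      
       │                           ┃      
       │                           ┃      
       │                           ┃      
       │                           ┃      
       │                           ┃      
━━━━━━━━━━━━━━━━━━━━━━━━━━━━━━━━━━━┛      
                             ┃            
                             ┃            
━━━━━━━━━━━━━━━━━━━━━━━━━━━━━┛            
                                          
                                          


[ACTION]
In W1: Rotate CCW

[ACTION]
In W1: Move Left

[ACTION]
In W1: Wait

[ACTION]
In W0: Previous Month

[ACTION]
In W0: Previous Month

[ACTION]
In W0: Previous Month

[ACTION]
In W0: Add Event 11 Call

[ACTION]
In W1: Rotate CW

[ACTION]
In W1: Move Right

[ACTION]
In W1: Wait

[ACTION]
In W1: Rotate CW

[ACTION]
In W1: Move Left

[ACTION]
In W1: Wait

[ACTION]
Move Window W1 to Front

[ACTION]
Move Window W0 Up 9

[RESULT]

       │▒▒▒                        ┃      
       │                           ┃      
       │                           ┃      
       │                           ┃      
       │Score:                     ┃      
       │0                          ┃      
       │                           ┃      
       │                           ┃      
       │                           ┃      
       │                           ┃      
       │                           ┃      
━━━━━━━━━━━━━━━━━━━━━━━━━━━━━━━━━━━┛      
                                          
                                          
                                          
                                          
                                          


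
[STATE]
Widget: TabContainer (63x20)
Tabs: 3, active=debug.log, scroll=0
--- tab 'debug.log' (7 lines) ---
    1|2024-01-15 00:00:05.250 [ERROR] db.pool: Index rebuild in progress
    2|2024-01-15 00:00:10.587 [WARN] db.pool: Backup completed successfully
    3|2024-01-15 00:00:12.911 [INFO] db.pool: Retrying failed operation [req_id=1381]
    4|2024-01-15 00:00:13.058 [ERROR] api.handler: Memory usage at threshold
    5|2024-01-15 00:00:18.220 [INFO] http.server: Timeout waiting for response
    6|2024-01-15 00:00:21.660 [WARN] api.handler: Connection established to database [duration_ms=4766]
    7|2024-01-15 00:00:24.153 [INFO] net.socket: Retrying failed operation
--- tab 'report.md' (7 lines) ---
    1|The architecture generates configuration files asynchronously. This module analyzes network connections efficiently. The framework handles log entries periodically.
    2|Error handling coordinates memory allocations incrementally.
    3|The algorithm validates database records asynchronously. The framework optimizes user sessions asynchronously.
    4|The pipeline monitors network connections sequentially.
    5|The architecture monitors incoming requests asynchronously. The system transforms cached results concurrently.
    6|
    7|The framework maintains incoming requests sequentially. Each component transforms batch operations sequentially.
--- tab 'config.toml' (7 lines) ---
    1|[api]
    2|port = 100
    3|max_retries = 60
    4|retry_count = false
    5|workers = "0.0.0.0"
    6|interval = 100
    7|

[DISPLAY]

[debug.log]│ report.md │ config.toml                           
───────────────────────────────────────────────────────────────
2024-01-15 00:00:05.250 [ERROR] db.pool: Index rebuild in progr
2024-01-15 00:00:10.587 [WARN] db.pool: Backup completed succes
2024-01-15 00:00:12.911 [INFO] db.pool: Retrying failed operati
2024-01-15 00:00:13.058 [ERROR] api.handler: Memory usage at th
2024-01-15 00:00:18.220 [INFO] http.server: Timeout waiting for
2024-01-15 00:00:21.660 [WARN] api.handler: Connection establis
2024-01-15 00:00:24.153 [INFO] net.socket: Retrying failed oper
                                                               
                                                               
                                                               
                                                               
                                                               
                                                               
                                                               
                                                               
                                                               
                                                               
                                                               


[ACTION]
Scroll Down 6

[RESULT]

[debug.log]│ report.md │ config.toml                           
───────────────────────────────────────────────────────────────
2024-01-15 00:00:24.153 [INFO] net.socket: Retrying failed oper
                                                               
                                                               
                                                               
                                                               
                                                               
                                                               
                                                               
                                                               
                                                               
                                                               
                                                               
                                                               
                                                               
                                                               
                                                               
                                                               
                                                               


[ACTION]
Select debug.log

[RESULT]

[debug.log]│ report.md │ config.toml                           
───────────────────────────────────────────────────────────────
2024-01-15 00:00:05.250 [ERROR] db.pool: Index rebuild in progr
2024-01-15 00:00:10.587 [WARN] db.pool: Backup completed succes
2024-01-15 00:00:12.911 [INFO] db.pool: Retrying failed operati
2024-01-15 00:00:13.058 [ERROR] api.handler: Memory usage at th
2024-01-15 00:00:18.220 [INFO] http.server: Timeout waiting for
2024-01-15 00:00:21.660 [WARN] api.handler: Connection establis
2024-01-15 00:00:24.153 [INFO] net.socket: Retrying failed oper
                                                               
                                                               
                                                               
                                                               
                                                               
                                                               
                                                               
                                                               
                                                               
                                                               
                                                               


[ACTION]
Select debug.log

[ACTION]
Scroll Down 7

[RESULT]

[debug.log]│ report.md │ config.toml                           
───────────────────────────────────────────────────────────────
2024-01-15 00:00:24.153 [INFO] net.socket: Retrying failed oper
                                                               
                                                               
                                                               
                                                               
                                                               
                                                               
                                                               
                                                               
                                                               
                                                               
                                                               
                                                               
                                                               
                                                               
                                                               
                                                               
                                                               


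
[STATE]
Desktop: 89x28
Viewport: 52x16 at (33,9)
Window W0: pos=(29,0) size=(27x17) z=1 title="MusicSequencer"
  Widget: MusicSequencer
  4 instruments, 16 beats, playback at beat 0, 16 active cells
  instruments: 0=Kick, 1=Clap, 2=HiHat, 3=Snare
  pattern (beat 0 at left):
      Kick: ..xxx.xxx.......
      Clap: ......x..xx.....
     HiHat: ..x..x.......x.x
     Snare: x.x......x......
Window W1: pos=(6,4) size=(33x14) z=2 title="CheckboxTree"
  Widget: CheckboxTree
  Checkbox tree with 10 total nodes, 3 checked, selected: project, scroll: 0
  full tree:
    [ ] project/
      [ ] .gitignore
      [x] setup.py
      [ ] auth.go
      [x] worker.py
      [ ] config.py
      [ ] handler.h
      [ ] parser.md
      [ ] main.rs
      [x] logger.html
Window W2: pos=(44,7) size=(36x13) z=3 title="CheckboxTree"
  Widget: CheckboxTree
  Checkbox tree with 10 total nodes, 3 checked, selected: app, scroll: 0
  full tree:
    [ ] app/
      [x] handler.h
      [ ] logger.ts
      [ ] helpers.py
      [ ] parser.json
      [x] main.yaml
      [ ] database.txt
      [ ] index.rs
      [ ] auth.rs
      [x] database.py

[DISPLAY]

     ┃     ┠──────────────────────────────────┨     
     ┃     ┃>[-] app/                         ┃     
     ┃     ┃   [x] handler.h                  ┃     
     ┃     ┃   [ ] logger.ts                  ┃     
     ┃     ┃   [ ] helpers.py                 ┃     
     ┃     ┃   [ ] parser.json                ┃     
     ┃     ┃   [x] main.yaml                  ┃     
     ┃━━━━━┃   [ ] database.txt               ┃     
━━━━━┛     ┃   [ ] index.rs                   ┃     
           ┃   [ ] auth.rs                    ┃     
           ┗━━━━━━━━━━━━━━━━━━━━━━━━━━━━━━━━━━┛     
                                                    
                                                    
                                                    
                                                    
                                                    


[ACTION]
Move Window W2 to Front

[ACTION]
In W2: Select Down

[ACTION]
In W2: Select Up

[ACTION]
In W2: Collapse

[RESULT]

     ┃     ┠──────────────────────────────────┨     
     ┃     ┃>[-] app/                         ┃     
     ┃     ┃                                  ┃     
     ┃     ┃                                  ┃     
     ┃     ┃                                  ┃     
     ┃     ┃                                  ┃     
     ┃     ┃                                  ┃     
     ┃━━━━━┃                                  ┃     
━━━━━┛     ┃                                  ┃     
           ┃                                  ┃     
           ┗━━━━━━━━━━━━━━━━━━━━━━━━━━━━━━━━━━┛     
                                                    
                                                    
                                                    
                                                    
                                                    


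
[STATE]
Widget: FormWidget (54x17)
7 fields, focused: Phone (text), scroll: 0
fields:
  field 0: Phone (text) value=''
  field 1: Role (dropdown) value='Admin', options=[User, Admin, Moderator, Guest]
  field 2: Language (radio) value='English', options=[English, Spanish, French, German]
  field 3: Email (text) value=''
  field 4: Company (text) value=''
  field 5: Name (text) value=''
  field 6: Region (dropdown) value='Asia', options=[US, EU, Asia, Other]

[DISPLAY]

> Phone:      [                                      ]
  Role:       [Admin                                ▼]
  Language:   (●) English  ( ) Spanish  ( ) French  ( 
  Email:      [                                      ]
  Company:    [                                      ]
  Name:       [                                      ]
  Region:     [Asia                                 ▼]
                                                      
                                                      
                                                      
                                                      
                                                      
                                                      
                                                      
                                                      
                                                      
                                                      


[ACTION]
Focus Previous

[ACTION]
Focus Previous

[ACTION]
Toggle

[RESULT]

  Phone:      [                                      ]
  Role:       [Admin                                ▼]
  Language:   (●) English  ( ) Spanish  ( ) French  ( 
  Email:      [                                      ]
  Company:    [                                      ]
> Name:       [                                      ]
  Region:     [Asia                                 ▼]
                                                      
                                                      
                                                      
                                                      
                                                      
                                                      
                                                      
                                                      
                                                      
                                                      


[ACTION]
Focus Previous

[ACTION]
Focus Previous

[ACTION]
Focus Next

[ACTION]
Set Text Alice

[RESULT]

  Phone:      [                                      ]
  Role:       [Admin                                ▼]
  Language:   (●) English  ( ) Spanish  ( ) French  ( 
  Email:      [                                      ]
> Company:    [Alice                                 ]
  Name:       [                                      ]
  Region:     [Asia                                 ▼]
                                                      
                                                      
                                                      
                                                      
                                                      
                                                      
                                                      
                                                      
                                                      
                                                      


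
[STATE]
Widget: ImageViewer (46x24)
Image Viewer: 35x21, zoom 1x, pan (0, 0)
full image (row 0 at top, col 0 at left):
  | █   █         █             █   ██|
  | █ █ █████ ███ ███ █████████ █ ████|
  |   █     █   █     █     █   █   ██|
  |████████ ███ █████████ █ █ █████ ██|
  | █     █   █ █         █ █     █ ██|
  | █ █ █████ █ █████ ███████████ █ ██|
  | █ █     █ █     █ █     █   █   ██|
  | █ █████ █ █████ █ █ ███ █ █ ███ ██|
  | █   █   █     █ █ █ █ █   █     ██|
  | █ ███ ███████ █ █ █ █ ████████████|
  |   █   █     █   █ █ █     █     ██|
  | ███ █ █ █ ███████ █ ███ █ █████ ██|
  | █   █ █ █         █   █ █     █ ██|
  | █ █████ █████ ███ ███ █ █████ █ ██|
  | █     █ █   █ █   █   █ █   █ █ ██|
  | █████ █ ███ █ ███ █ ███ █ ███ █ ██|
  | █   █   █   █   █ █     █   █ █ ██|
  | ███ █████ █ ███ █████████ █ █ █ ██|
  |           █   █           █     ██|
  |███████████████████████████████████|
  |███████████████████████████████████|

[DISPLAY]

 █   █         █             █   ██           
 █ █ █████ ███ ███ █████████ █ ████           
   █     █   █     █     █   █   ██           
████████ ███ █████████ █ █ █████ ██           
 █     █   █ █         █ █     █ ██           
 █ █ █████ █ █████ ███████████ █ ██           
 █ █     █ █     █ █     █   █   ██           
 █ █████ █ █████ █ █ ███ █ █ ███ ██           
 █   █   █     █ █ █ █ █   █     ██           
 █ ███ ███████ █ █ █ █ ████████████           
   █   █     █   █ █ █     █     ██           
 ███ █ █ █ ███████ █ ███ █ █████ ██           
 █   █ █ █         █   █ █     █ ██           
 █ █████ █████ ███ ███ █ █████ █ ██           
 █     █ █   █ █   █   █ █   █ █ ██           
 █████ █ ███ █ ███ █ ███ █ ███ █ ██           
 █   █   █   █   █ █     █   █ █ ██           
 ███ █████ █ ███ █████████ █ █ █ ██           
           █   █           █     ██           
███████████████████████████████████           
███████████████████████████████████           
                                              
                                              
                                              


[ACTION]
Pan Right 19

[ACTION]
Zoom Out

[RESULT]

          █   ██                              
█████████ █ ████                              
█     █   █   ██                              
███ █ █ █████ ██                              
    █ █     █ ██                              
███████████ █ ██                              
█     █   █   ██                              
█ ███ █ █ ███ ██                              
█ █ █   █     ██                              
█ █ ████████████                              
█ █     █     ██                              
█ ███ █ █████ ██                              
█   █ █     █ ██                              
███ █ █████ █ ██                              
█   █ █   █ █ ██                              
█ ███ █ ███ █ ██                              
█     █   █ █ ██                              
███████ █ █ █ ██                              
        █     ██                              
████████████████                              
████████████████                              
                                              
                                              
                                              


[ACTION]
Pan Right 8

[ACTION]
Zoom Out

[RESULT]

  █   ██                                      
█ █ ████                                      
  █   ██                                      
█████ ██                                      
    █ ██                                      
███ █ ██                                      
  █   ██                                      
█ ███ ██                                      
█     ██                                      
████████                                      
█     ██                                      
█████ ██                                      
    █ ██                                      
███ █ ██                                      
  █ █ ██                                      
███ █ ██                                      
  █ █ ██                                      
█ █ █ ██                                      
█     ██                                      
████████                                      
████████                                      
                                              
                                              
                                              
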